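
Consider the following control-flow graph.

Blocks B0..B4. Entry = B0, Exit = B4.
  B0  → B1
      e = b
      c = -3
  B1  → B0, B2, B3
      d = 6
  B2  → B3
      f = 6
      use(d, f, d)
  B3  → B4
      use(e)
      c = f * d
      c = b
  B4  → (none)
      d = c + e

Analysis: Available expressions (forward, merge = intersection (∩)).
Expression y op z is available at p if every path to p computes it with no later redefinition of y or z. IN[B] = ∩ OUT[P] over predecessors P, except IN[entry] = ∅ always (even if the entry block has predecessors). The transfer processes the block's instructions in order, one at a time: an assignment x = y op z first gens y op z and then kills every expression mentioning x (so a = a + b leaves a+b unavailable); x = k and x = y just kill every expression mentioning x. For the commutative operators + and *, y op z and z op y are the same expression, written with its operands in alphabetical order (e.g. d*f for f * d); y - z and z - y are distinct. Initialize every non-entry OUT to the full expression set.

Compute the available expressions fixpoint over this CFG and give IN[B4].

Answer: {d*f}

Derivation:
Converged values:
  B0:   IN={}   OUT={}
  B1:   IN={}   OUT={}
  B2:   IN={}   OUT={}
  B3:   IN={}   OUT={d*f}
  B4:   IN={d*f}   OUT={c+e}

Merge at B4: IN[B4] = OUT[B3] = {d*f}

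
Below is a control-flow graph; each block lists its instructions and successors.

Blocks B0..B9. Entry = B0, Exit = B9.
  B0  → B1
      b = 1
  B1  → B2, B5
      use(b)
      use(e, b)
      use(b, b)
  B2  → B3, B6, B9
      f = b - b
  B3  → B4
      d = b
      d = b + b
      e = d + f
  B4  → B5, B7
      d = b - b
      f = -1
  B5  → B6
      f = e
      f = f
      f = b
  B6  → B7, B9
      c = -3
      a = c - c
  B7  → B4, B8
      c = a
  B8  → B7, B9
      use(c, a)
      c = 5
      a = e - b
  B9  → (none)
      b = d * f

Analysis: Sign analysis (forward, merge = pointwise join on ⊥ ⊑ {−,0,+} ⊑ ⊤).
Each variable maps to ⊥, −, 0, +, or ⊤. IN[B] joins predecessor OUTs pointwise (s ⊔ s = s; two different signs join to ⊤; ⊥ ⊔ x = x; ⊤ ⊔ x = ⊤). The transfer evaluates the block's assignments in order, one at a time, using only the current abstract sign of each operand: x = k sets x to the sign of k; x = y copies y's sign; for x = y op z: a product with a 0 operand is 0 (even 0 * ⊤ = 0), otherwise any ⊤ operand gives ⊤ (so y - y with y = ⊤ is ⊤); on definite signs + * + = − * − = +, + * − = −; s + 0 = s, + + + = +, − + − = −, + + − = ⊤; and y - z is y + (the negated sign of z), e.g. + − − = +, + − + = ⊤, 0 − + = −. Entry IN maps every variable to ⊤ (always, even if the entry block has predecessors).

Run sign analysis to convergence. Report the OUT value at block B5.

Per-block solution:
  B0:  IN=(all ⊤)  OUT={b:+; rest ⊤}
  B1:  IN={b:+; rest ⊤}  OUT={b:+; rest ⊤}
  B2:  IN={b:+; rest ⊤}  OUT={b:+; rest ⊤}
  B3:  IN={b:+; rest ⊤}  OUT={b:+, d:+; rest ⊤}
  B4:  IN={b:+; rest ⊤}  OUT={b:+, f:-; rest ⊤}
  B5:  IN={b:+; rest ⊤}  OUT={b:+, f:+; rest ⊤}
  B6:  IN={b:+; rest ⊤}  OUT={b:+, c:-; rest ⊤}
  B7:  IN={b:+; rest ⊤}  OUT={b:+; rest ⊤}
  B8:  IN={b:+; rest ⊤}  OUT={b:+, c:+; rest ⊤}
  B9:  IN={b:+; rest ⊤}  OUT=(all ⊤)

Merge at B5: IN[B5] = OUT[B1] ⊔ OUT[B4] = {a: ⊤, b: +, c: ⊤, d: ⊤, e: ⊤, f: ⊤}
Applying B5's transfer function to that IN value gives OUT[B5] (row B5 above).

Answer: {a: ⊤, b: +, c: ⊤, d: ⊤, e: ⊤, f: +}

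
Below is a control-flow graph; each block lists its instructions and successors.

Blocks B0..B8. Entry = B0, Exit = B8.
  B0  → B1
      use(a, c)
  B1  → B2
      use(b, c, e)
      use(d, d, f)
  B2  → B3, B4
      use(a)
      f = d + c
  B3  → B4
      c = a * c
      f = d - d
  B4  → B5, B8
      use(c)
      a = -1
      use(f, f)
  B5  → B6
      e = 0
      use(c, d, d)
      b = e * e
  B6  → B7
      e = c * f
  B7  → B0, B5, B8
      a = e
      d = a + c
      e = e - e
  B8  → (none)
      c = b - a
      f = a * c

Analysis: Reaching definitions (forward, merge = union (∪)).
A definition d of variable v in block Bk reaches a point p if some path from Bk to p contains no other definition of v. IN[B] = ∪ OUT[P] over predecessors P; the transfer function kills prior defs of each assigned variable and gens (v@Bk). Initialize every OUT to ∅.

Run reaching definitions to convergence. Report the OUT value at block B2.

Fixpoint table:
  B0:  IN={a@B7, b@B5, c@B3, d@B7, e@B7, f@B2, f@B3}  OUT={a@B7, b@B5, c@B3, d@B7, e@B7, f@B2, f@B3}
  B1:  IN={a@B7, b@B5, c@B3, d@B7, e@B7, f@B2, f@B3}  OUT={a@B7, b@B5, c@B3, d@B7, e@B7, f@B2, f@B3}
  B2:  IN={a@B7, b@B5, c@B3, d@B7, e@B7, f@B2, f@B3}  OUT={a@B7, b@B5, c@B3, d@B7, e@B7, f@B2}
  B3:  IN={a@B7, b@B5, c@B3, d@B7, e@B7, f@B2}  OUT={a@B7, b@B5, c@B3, d@B7, e@B7, f@B3}
  B4:  IN={a@B7, b@B5, c@B3, d@B7, e@B7, f@B2, f@B3}  OUT={a@B4, b@B5, c@B3, d@B7, e@B7, f@B2, f@B3}
  B5:  IN={a@B4, a@B7, b@B5, c@B3, d@B7, e@B7, f@B2, f@B3}  OUT={a@B4, a@B7, b@B5, c@B3, d@B7, e@B5, f@B2, f@B3}
  B6:  IN={a@B4, a@B7, b@B5, c@B3, d@B7, e@B5, f@B2, f@B3}  OUT={a@B4, a@B7, b@B5, c@B3, d@B7, e@B6, f@B2, f@B3}
  B7:  IN={a@B4, a@B7, b@B5, c@B3, d@B7, e@B6, f@B2, f@B3}  OUT={a@B7, b@B5, c@B3, d@B7, e@B7, f@B2, f@B3}
  B8:  IN={a@B4, a@B7, b@B5, c@B3, d@B7, e@B7, f@B2, f@B3}  OUT={a@B4, a@B7, b@B5, c@B8, d@B7, e@B7, f@B8}

Merge at B2: IN[B2] = OUT[B1] = {a@B7, b@B5, c@B3, d@B7, e@B7, f@B2, f@B3}
Applying B2's transfer function to that IN value gives OUT[B2] (row B2 above).

Answer: {a@B7, b@B5, c@B3, d@B7, e@B7, f@B2}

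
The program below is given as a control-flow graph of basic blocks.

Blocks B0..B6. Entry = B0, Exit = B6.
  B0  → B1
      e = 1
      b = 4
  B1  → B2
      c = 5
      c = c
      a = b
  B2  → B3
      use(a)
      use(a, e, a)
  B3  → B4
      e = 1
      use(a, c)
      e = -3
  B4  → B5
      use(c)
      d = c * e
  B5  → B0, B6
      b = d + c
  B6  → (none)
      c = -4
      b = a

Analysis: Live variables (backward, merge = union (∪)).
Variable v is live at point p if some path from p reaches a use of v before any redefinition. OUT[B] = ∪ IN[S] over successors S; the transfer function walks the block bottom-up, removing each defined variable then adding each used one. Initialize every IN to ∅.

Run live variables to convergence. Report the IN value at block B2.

Fixpoint table:
  B0:  IN={}  OUT={b, e}
  B1:  IN={b, e}  OUT={a, c, e}
  B2:  IN={a, c, e}  OUT={a, c}
  B3:  IN={a, c}  OUT={a, c, e}
  B4:  IN={a, c, e}  OUT={a, c, d}
  B5:  IN={a, c, d}  OUT={a}
  B6:  IN={a}  OUT={}

Merge at B2: OUT[B2] = IN[B3] = {a, c}
Applying B2's transfer function to that OUT value gives IN[B2] (row B2 above).

Answer: {a, c, e}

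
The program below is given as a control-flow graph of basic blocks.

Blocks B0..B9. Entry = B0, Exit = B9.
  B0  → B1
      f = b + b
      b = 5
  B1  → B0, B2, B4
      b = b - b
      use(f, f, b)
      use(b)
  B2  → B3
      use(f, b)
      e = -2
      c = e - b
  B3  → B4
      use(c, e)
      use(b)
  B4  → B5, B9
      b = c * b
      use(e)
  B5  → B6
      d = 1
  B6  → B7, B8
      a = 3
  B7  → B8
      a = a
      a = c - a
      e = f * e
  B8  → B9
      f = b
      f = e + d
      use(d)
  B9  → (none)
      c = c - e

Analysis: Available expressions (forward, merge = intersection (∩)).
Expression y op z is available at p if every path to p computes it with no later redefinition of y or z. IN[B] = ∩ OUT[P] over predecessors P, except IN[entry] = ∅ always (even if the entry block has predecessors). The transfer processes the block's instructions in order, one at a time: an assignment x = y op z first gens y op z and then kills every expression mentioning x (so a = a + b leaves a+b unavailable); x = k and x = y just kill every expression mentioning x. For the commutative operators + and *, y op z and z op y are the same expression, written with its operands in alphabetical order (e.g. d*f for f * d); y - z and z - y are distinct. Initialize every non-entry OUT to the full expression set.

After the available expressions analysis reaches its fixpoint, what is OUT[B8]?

Converged values:
  B0:   IN={}   OUT={}
  B1:   IN={}   OUT={}
  B2:   IN={}   OUT={e-b}
  B3:   IN={e-b}   OUT={e-b}
  B4:   IN={}   OUT={}
  B5:   IN={}   OUT={}
  B6:   IN={}   OUT={}
  B7:   IN={}   OUT={}
  B8:   IN={}   OUT={d+e}
  B9:   IN={}   OUT={}

Merge at B8: IN[B8] = OUT[B6] ∩ OUT[B7] = {}
Applying B8's transfer function to that IN value gives OUT[B8] (row B8 above).

Answer: {d+e}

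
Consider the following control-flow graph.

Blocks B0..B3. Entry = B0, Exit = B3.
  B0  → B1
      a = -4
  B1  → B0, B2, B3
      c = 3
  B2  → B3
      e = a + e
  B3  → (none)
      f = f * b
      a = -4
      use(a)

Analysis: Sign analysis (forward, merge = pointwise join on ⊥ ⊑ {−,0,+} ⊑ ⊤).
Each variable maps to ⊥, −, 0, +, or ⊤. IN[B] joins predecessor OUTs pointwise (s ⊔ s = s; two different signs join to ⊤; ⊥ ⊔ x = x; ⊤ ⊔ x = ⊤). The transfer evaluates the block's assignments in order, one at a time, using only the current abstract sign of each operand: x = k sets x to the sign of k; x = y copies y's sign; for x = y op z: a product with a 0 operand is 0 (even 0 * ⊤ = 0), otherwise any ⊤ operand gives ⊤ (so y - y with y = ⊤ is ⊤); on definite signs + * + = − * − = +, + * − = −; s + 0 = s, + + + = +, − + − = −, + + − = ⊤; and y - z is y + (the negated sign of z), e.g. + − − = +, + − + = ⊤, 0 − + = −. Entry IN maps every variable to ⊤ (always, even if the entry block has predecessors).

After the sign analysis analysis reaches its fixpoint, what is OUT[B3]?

Answer: {a: -, b: ⊤, c: +, d: ⊤, e: ⊤, f: ⊤}

Derivation:
Fixpoint table:
  B0:  IN=(all ⊤)  OUT={a:-; rest ⊤}
  B1:  IN={a:-; rest ⊤}  OUT={a:-, c:+; rest ⊤}
  B2:  IN={a:-, c:+; rest ⊤}  OUT={a:-, c:+; rest ⊤}
  B3:  IN={a:-, c:+; rest ⊤}  OUT={a:-, c:+; rest ⊤}

Merge at B3: IN[B3] = OUT[B1] ⊔ OUT[B2] = {a: -, b: ⊤, c: +, d: ⊤, e: ⊤, f: ⊤}
Applying B3's transfer function to that IN value gives OUT[B3] (row B3 above).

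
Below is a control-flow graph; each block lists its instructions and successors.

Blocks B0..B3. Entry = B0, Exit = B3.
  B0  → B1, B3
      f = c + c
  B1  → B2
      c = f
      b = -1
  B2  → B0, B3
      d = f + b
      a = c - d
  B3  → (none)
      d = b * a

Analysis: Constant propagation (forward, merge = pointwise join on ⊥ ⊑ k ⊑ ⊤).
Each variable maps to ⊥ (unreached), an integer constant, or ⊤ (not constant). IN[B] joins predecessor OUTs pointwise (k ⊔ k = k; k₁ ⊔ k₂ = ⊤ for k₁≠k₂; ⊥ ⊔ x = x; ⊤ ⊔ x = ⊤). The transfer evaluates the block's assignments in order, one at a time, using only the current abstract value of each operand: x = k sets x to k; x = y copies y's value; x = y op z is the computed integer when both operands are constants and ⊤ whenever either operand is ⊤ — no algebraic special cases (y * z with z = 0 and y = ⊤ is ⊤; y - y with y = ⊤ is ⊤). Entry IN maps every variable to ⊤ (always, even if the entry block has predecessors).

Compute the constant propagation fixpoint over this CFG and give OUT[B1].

Answer: {a: ⊤, b: -1, c: ⊤, d: ⊤, e: ⊤, f: ⊤}

Working:
Per-block solution:
  B0:   IN=(all ⊤)   OUT=(all ⊤)
  B1:   IN=(all ⊤)   OUT={b:-1; rest ⊤}
  B2:   IN={b:-1; rest ⊤}   OUT={b:-1; rest ⊤}
  B3:   IN=(all ⊤)   OUT=(all ⊤)

Merge at B1: IN[B1] = OUT[B0] = {a: ⊤, b: ⊤, c: ⊤, d: ⊤, e: ⊤, f: ⊤}
Applying B1's transfer function to that IN value gives OUT[B1] (row B1 above).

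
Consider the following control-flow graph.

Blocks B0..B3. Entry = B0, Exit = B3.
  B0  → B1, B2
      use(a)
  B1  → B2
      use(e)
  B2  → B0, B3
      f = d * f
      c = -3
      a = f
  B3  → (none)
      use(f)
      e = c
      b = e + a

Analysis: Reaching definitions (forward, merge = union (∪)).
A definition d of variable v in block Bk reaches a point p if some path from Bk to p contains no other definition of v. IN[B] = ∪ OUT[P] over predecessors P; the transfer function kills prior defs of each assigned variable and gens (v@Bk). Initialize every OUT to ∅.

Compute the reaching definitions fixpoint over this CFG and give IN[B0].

Per-block solution:
  B0:   IN={a@B2, c@B2, f@B2}   OUT={a@B2, c@B2, f@B2}
  B1:   IN={a@B2, c@B2, f@B2}   OUT={a@B2, c@B2, f@B2}
  B2:   IN={a@B2, c@B2, f@B2}   OUT={a@B2, c@B2, f@B2}
  B3:   IN={a@B2, c@B2, f@B2}   OUT={a@B2, b@B3, c@B2, e@B3, f@B2}

Merge at B0 (entry node, so the boundary value {} is joined with the incoming edge(s)): IN[B0] = {} ⊔ OUT[B2] = {a@B2, c@B2, f@B2}

Answer: {a@B2, c@B2, f@B2}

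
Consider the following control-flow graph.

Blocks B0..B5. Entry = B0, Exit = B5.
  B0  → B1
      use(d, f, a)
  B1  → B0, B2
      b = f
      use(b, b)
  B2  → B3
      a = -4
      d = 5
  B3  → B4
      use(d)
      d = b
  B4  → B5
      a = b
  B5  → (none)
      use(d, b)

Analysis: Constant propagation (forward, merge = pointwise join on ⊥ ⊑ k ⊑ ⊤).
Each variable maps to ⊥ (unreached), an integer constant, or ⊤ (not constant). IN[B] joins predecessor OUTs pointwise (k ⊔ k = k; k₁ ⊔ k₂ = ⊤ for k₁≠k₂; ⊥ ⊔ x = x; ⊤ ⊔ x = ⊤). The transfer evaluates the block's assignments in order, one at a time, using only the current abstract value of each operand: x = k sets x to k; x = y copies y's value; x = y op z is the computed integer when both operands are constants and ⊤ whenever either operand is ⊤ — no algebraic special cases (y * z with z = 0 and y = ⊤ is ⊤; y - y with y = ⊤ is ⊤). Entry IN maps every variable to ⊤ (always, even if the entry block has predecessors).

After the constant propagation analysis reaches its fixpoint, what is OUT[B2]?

Answer: {a: -4, b: ⊤, c: ⊤, d: 5, e: ⊤, f: ⊤}

Derivation:
Per-block solution:
  B0: | IN=(all ⊤) | OUT=(all ⊤)
  B1: | IN=(all ⊤) | OUT=(all ⊤)
  B2: | IN=(all ⊤) | OUT={a:-4, d:5; rest ⊤}
  B3: | IN={a:-4, d:5; rest ⊤} | OUT={a:-4; rest ⊤}
  B4: | IN={a:-4; rest ⊤} | OUT=(all ⊤)
  B5: | IN=(all ⊤) | OUT=(all ⊤)

Merge at B2: IN[B2] = OUT[B1] = {a: ⊤, b: ⊤, c: ⊤, d: ⊤, e: ⊤, f: ⊤}
Applying B2's transfer function to that IN value gives OUT[B2] (row B2 above).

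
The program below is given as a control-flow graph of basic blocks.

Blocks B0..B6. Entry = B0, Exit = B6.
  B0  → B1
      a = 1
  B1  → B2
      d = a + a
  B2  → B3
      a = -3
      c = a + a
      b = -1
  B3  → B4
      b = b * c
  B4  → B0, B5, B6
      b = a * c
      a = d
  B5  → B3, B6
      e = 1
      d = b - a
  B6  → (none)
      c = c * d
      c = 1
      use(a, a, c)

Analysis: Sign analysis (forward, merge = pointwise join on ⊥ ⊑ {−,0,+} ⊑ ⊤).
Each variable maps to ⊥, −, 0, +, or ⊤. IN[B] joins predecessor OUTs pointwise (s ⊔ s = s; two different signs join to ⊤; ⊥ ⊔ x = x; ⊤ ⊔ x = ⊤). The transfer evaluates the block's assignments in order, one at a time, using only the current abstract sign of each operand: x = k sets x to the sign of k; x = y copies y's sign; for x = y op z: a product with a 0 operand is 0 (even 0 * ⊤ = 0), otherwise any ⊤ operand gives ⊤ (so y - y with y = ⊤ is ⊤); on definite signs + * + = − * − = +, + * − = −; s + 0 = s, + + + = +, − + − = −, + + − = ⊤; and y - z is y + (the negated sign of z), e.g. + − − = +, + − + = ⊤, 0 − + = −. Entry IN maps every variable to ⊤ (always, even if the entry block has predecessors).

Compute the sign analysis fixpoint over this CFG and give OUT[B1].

Per-block solution:
  B0:   IN=(all ⊤)   OUT={a:+; rest ⊤}
  B1:   IN={a:+; rest ⊤}   OUT={a:+, d:+; rest ⊤}
  B2:   IN={a:+, d:+; rest ⊤}   OUT={a:-, b:-, c:-, d:+; rest ⊤}
  B3:   IN={c:-; rest ⊤}   OUT={c:-; rest ⊤}
  B4:   IN={c:-; rest ⊤}   OUT={c:-; rest ⊤}
  B5:   IN={c:-; rest ⊤}   OUT={c:-, e:+; rest ⊤}
  B6:   IN={c:-; rest ⊤}   OUT={c:+; rest ⊤}

Merge at B1: IN[B1] = OUT[B0] = {a: +, b: ⊤, c: ⊤, d: ⊤, e: ⊤, f: ⊤}
Applying B1's transfer function to that IN value gives OUT[B1] (row B1 above).

Answer: {a: +, b: ⊤, c: ⊤, d: +, e: ⊤, f: ⊤}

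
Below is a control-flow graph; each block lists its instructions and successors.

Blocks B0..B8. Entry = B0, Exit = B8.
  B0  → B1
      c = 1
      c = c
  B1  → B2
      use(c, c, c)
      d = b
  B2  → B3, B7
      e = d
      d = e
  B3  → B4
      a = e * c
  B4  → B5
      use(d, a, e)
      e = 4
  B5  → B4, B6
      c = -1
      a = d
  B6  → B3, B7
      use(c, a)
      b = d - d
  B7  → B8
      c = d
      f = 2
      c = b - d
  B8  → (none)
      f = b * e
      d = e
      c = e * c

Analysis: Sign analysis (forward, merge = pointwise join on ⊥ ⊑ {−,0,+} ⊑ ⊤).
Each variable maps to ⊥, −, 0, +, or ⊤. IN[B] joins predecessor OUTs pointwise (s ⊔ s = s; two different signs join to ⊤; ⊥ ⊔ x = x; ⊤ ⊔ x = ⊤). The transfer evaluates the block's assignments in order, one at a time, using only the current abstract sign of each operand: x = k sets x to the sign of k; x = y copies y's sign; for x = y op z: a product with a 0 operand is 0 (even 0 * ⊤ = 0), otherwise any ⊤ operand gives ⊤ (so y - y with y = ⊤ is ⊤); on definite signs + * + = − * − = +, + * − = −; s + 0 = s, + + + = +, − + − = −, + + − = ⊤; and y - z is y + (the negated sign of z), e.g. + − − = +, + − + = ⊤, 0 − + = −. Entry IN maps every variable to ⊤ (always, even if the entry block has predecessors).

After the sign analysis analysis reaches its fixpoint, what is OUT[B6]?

Answer: {a: ⊤, b: ⊤, c: -, d: ⊤, e: +, f: ⊤}

Trace:
Converged values:
  B0: | IN=(all ⊤) | OUT={c:+; rest ⊤}
  B1: | IN={c:+; rest ⊤} | OUT={c:+; rest ⊤}
  B2: | IN={c:+; rest ⊤} | OUT={c:+; rest ⊤}
  B3: | IN=(all ⊤) | OUT=(all ⊤)
  B4: | IN=(all ⊤) | OUT={e:+; rest ⊤}
  B5: | IN={e:+; rest ⊤} | OUT={c:-, e:+; rest ⊤}
  B6: | IN={c:-, e:+; rest ⊤} | OUT={c:-, e:+; rest ⊤}
  B7: | IN=(all ⊤) | OUT={f:+; rest ⊤}
  B8: | IN={f:+; rest ⊤} | OUT=(all ⊤)

Merge at B6: IN[B6] = OUT[B5] = {a: ⊤, b: ⊤, c: -, d: ⊤, e: +, f: ⊤}
Applying B6's transfer function to that IN value gives OUT[B6] (row B6 above).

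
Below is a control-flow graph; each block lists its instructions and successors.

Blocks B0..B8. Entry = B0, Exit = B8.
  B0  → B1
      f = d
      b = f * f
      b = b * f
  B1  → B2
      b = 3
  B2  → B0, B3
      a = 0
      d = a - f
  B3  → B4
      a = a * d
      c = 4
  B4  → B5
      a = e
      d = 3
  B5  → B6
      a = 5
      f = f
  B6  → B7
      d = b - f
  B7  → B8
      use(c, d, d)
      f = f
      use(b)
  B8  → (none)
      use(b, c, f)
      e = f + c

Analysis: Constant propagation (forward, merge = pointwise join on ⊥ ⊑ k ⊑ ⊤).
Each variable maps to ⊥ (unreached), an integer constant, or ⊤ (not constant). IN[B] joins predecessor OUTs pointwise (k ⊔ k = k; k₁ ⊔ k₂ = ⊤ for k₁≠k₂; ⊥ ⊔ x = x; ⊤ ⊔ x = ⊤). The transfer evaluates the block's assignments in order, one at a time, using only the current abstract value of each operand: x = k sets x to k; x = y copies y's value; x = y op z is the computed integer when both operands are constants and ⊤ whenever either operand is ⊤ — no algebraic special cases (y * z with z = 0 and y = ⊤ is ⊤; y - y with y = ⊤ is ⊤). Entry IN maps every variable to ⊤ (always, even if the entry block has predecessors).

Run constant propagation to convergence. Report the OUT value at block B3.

Answer: {a: ⊤, b: 3, c: 4, d: ⊤, e: ⊤, f: ⊤}

Trace:
Per-block solution:
  B0:   IN=(all ⊤)   OUT=(all ⊤)
  B1:   IN=(all ⊤)   OUT={b:3; rest ⊤}
  B2:   IN={b:3; rest ⊤}   OUT={a:0, b:3; rest ⊤}
  B3:   IN={a:0, b:3; rest ⊤}   OUT={b:3, c:4; rest ⊤}
  B4:   IN={b:3, c:4; rest ⊤}   OUT={b:3, c:4, d:3; rest ⊤}
  B5:   IN={b:3, c:4, d:3; rest ⊤}   OUT={a:5, b:3, c:4, d:3; rest ⊤}
  B6:   IN={a:5, b:3, c:4, d:3; rest ⊤}   OUT={a:5, b:3, c:4; rest ⊤}
  B7:   IN={a:5, b:3, c:4; rest ⊤}   OUT={a:5, b:3, c:4; rest ⊤}
  B8:   IN={a:5, b:3, c:4; rest ⊤}   OUT={a:5, b:3, c:4; rest ⊤}

Merge at B3: IN[B3] = OUT[B2] = {a: 0, b: 3, c: ⊤, d: ⊤, e: ⊤, f: ⊤}
Applying B3's transfer function to that IN value gives OUT[B3] (row B3 above).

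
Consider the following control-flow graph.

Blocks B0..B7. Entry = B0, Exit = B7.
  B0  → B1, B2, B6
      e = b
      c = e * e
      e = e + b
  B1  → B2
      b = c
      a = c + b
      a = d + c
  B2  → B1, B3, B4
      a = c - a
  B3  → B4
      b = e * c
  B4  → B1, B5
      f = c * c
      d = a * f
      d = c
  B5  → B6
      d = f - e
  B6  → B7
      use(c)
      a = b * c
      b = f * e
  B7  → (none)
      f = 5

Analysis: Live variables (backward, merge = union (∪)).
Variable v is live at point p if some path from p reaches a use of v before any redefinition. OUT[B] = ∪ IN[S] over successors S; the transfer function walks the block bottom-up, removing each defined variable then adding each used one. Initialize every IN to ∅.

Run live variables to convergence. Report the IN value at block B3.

Answer: {a, c, e}

Working:
Converged values:
  B0: | IN={a, b, d, f} | OUT={a, b, c, d, e, f}
  B1: | IN={c, d, e} | OUT={a, b, c, d, e}
  B2: | IN={a, b, c, d, e} | OUT={a, b, c, d, e}
  B3: | IN={a, c, e} | OUT={a, b, c, e}
  B4: | IN={a, b, c, e} | OUT={b, c, d, e, f}
  B5: | IN={b, c, e, f} | OUT={b, c, e, f}
  B6: | IN={b, c, e, f} | OUT={}
  B7: | IN={} | OUT={}

Merge at B3: OUT[B3] = IN[B4] = {a, b, c, e}
Applying B3's transfer function to that OUT value gives IN[B3] (row B3 above).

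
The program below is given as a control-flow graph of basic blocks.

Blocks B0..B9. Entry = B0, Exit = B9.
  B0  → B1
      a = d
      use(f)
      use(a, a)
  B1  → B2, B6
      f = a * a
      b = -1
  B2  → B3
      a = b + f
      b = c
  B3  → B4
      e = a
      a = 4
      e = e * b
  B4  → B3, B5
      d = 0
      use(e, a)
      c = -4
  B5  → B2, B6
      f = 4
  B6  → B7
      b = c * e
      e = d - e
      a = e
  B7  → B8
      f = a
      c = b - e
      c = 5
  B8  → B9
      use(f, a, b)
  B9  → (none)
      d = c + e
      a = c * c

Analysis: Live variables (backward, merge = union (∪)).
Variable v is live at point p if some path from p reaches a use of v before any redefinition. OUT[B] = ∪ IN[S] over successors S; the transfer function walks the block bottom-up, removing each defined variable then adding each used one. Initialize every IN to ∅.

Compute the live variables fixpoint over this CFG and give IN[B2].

Fixpoint table:
  B0:  IN={c, d, e, f}  OUT={a, c, d, e}
  B1:  IN={a, c, d, e}  OUT={b, c, d, e, f}
  B2:  IN={b, c, f}  OUT={a, b}
  B3:  IN={a, b}  OUT={a, b, e}
  B4:  IN={a, b, e}  OUT={a, b, c, d, e}
  B5:  IN={b, c, d, e}  OUT={b, c, d, e, f}
  B6:  IN={c, d, e}  OUT={a, b, e}
  B7:  IN={a, b, e}  OUT={a, b, c, e, f}
  B8:  IN={a, b, c, e, f}  OUT={c, e}
  B9:  IN={c, e}  OUT={}

Merge at B2: OUT[B2] = IN[B3] = {a, b}
Applying B2's transfer function to that OUT value gives IN[B2] (row B2 above).

Answer: {b, c, f}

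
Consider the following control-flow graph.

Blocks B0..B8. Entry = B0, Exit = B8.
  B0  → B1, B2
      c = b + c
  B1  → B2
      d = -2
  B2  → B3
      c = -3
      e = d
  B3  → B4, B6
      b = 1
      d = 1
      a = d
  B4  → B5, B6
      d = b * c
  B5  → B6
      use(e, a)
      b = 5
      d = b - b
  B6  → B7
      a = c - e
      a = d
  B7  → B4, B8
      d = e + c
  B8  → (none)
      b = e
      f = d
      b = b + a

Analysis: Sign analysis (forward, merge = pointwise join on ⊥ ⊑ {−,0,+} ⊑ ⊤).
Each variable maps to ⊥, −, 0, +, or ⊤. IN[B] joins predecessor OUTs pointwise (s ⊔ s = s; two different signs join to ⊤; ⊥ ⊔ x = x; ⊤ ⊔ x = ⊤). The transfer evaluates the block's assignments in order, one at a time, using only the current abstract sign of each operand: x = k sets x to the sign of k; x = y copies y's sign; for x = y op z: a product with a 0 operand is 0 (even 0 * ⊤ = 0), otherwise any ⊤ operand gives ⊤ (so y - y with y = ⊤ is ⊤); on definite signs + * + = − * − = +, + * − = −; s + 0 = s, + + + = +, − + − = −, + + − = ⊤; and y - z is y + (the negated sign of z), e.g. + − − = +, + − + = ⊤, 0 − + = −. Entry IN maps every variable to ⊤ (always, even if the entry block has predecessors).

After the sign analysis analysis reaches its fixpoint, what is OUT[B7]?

Answer: {a: ⊤, b: +, c: -, d: ⊤, e: ⊤, f: ⊤}

Working:
Per-block solution:
  B0: | IN=(all ⊤) | OUT=(all ⊤)
  B1: | IN=(all ⊤) | OUT={d:-; rest ⊤}
  B2: | IN=(all ⊤) | OUT={c:-; rest ⊤}
  B3: | IN={c:-; rest ⊤} | OUT={a:+, b:+, c:-, d:+; rest ⊤}
  B4: | IN={b:+, c:-; rest ⊤} | OUT={b:+, c:-, d:-; rest ⊤}
  B5: | IN={b:+, c:-, d:-; rest ⊤} | OUT={b:+, c:-; rest ⊤}
  B6: | IN={b:+, c:-; rest ⊤} | OUT={b:+, c:-; rest ⊤}
  B7: | IN={b:+, c:-; rest ⊤} | OUT={b:+, c:-; rest ⊤}
  B8: | IN={b:+, c:-; rest ⊤} | OUT={c:-; rest ⊤}

Merge at B7: IN[B7] = OUT[B6] = {a: ⊤, b: +, c: -, d: ⊤, e: ⊤, f: ⊤}
Applying B7's transfer function to that IN value gives OUT[B7] (row B7 above).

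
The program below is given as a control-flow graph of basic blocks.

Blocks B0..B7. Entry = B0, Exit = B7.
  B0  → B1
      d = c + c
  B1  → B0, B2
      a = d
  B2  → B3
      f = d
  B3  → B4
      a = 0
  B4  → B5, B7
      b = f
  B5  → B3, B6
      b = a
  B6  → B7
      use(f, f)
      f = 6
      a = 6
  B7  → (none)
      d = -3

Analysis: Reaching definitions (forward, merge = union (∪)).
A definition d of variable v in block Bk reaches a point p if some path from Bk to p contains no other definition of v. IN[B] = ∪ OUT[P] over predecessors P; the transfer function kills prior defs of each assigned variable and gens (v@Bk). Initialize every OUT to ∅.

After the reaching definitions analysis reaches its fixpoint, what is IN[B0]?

Fixpoint table:
  B0:  IN={a@B1, d@B0}  OUT={a@B1, d@B0}
  B1:  IN={a@B1, d@B0}  OUT={a@B1, d@B0}
  B2:  IN={a@B1, d@B0}  OUT={a@B1, d@B0, f@B2}
  B3:  IN={a@B1, a@B3, b@B5, d@B0, f@B2}  OUT={a@B3, b@B5, d@B0, f@B2}
  B4:  IN={a@B3, b@B5, d@B0, f@B2}  OUT={a@B3, b@B4, d@B0, f@B2}
  B5:  IN={a@B3, b@B4, d@B0, f@B2}  OUT={a@B3, b@B5, d@B0, f@B2}
  B6:  IN={a@B3, b@B5, d@B0, f@B2}  OUT={a@B6, b@B5, d@B0, f@B6}
  B7:  IN={a@B3, a@B6, b@B4, b@B5, d@B0, f@B2, f@B6}  OUT={a@B3, a@B6, b@B4, b@B5, d@B7, f@B2, f@B6}

Merge at B0 (entry node, so the boundary value {} is joined with the incoming edge(s)): IN[B0] = {} ⊔ OUT[B1] = {a@B1, d@B0}

Answer: {a@B1, d@B0}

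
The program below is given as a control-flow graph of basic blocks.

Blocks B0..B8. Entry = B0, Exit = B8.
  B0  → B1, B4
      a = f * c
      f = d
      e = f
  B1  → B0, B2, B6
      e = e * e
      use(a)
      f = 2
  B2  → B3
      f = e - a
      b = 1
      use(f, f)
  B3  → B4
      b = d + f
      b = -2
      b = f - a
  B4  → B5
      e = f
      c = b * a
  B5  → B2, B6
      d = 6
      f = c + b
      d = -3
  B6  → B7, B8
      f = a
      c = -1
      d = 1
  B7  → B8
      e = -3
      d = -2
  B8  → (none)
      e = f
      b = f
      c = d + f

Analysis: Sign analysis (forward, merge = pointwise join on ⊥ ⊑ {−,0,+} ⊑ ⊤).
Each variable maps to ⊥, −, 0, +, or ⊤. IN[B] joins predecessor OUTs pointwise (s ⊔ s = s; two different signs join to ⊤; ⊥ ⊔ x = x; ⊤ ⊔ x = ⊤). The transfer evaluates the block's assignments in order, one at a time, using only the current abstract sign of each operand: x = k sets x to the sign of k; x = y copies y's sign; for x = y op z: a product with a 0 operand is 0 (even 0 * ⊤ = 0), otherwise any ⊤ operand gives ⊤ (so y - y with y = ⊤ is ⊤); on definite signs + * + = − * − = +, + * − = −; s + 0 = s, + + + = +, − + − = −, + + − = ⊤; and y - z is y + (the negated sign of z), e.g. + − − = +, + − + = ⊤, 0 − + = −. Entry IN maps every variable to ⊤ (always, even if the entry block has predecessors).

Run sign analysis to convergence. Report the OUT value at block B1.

Answer: {a: ⊤, b: ⊤, c: ⊤, d: ⊤, e: ⊤, f: +}

Derivation:
Per-block solution:
  B0:   IN=(all ⊤)   OUT=(all ⊤)
  B1:   IN=(all ⊤)   OUT={f:+; rest ⊤}
  B2:   IN=(all ⊤)   OUT={b:+; rest ⊤}
  B3:   IN={b:+; rest ⊤}   OUT=(all ⊤)
  B4:   IN=(all ⊤)   OUT=(all ⊤)
  B5:   IN=(all ⊤)   OUT={d:-; rest ⊤}
  B6:   IN=(all ⊤)   OUT={c:-, d:+; rest ⊤}
  B7:   IN={c:-, d:+; rest ⊤}   OUT={c:-, d:-, e:-; rest ⊤}
  B8:   IN={c:-; rest ⊤}   OUT=(all ⊤)

Merge at B1: IN[B1] = OUT[B0] = {a: ⊤, b: ⊤, c: ⊤, d: ⊤, e: ⊤, f: ⊤}
Applying B1's transfer function to that IN value gives OUT[B1] (row B1 above).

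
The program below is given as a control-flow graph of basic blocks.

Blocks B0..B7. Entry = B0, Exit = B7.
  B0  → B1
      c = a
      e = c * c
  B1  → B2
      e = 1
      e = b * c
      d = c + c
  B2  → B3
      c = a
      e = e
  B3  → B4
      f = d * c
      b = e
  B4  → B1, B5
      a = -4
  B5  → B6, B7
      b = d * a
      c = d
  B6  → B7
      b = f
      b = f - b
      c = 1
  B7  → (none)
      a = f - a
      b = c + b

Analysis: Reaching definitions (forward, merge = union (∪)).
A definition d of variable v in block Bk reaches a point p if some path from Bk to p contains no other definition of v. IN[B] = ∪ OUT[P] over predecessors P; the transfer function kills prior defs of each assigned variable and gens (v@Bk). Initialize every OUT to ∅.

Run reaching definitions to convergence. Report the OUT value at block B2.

Converged values:
  B0: | IN={} | OUT={c@B0, e@B0}
  B1: | IN={a@B4, b@B3, c@B0, c@B2, d@B1, e@B0, e@B2, f@B3} | OUT={a@B4, b@B3, c@B0, c@B2, d@B1, e@B1, f@B3}
  B2: | IN={a@B4, b@B3, c@B0, c@B2, d@B1, e@B1, f@B3} | OUT={a@B4, b@B3, c@B2, d@B1, e@B2, f@B3}
  B3: | IN={a@B4, b@B3, c@B2, d@B1, e@B2, f@B3} | OUT={a@B4, b@B3, c@B2, d@B1, e@B2, f@B3}
  B4: | IN={a@B4, b@B3, c@B2, d@B1, e@B2, f@B3} | OUT={a@B4, b@B3, c@B2, d@B1, e@B2, f@B3}
  B5: | IN={a@B4, b@B3, c@B2, d@B1, e@B2, f@B3} | OUT={a@B4, b@B5, c@B5, d@B1, e@B2, f@B3}
  B6: | IN={a@B4, b@B5, c@B5, d@B1, e@B2, f@B3} | OUT={a@B4, b@B6, c@B6, d@B1, e@B2, f@B3}
  B7: | IN={a@B4, b@B5, b@B6, c@B5, c@B6, d@B1, e@B2, f@B3} | OUT={a@B7, b@B7, c@B5, c@B6, d@B1, e@B2, f@B3}

Merge at B2: IN[B2] = OUT[B1] = {a@B4, b@B3, c@B0, c@B2, d@B1, e@B1, f@B3}
Applying B2's transfer function to that IN value gives OUT[B2] (row B2 above).

Answer: {a@B4, b@B3, c@B2, d@B1, e@B2, f@B3}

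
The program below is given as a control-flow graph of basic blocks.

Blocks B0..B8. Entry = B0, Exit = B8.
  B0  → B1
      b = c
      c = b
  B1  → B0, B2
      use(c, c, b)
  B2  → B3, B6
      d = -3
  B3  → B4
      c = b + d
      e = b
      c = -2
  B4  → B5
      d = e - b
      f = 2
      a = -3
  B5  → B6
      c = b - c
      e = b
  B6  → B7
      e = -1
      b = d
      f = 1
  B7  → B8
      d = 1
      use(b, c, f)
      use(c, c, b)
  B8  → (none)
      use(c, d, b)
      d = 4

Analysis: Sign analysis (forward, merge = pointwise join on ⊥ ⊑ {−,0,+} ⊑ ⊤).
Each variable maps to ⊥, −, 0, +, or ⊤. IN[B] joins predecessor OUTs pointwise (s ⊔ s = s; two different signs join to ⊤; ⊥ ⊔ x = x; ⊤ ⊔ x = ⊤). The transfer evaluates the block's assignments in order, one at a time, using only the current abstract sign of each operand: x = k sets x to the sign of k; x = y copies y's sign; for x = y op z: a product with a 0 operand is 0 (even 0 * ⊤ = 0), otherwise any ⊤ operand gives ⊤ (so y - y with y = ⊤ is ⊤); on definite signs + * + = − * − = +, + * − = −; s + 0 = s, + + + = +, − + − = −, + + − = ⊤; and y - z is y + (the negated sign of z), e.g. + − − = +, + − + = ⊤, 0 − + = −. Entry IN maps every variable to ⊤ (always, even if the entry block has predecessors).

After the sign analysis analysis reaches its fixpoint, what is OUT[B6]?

Answer: {a: ⊤, b: ⊤, c: ⊤, d: ⊤, e: -, f: +}

Derivation:
Per-block solution:
  B0: | IN=(all ⊤) | OUT=(all ⊤)
  B1: | IN=(all ⊤) | OUT=(all ⊤)
  B2: | IN=(all ⊤) | OUT={d:-; rest ⊤}
  B3: | IN={d:-; rest ⊤} | OUT={c:-, d:-; rest ⊤}
  B4: | IN={c:-, d:-; rest ⊤} | OUT={a:-, c:-, f:+; rest ⊤}
  B5: | IN={a:-, c:-, f:+; rest ⊤} | OUT={a:-, f:+; rest ⊤}
  B6: | IN=(all ⊤) | OUT={e:-, f:+; rest ⊤}
  B7: | IN={e:-, f:+; rest ⊤} | OUT={d:+, e:-, f:+; rest ⊤}
  B8: | IN={d:+, e:-, f:+; rest ⊤} | OUT={d:+, e:-, f:+; rest ⊤}

Merge at B6: IN[B6] = OUT[B2] ⊔ OUT[B5] = {a: ⊤, b: ⊤, c: ⊤, d: ⊤, e: ⊤, f: ⊤}
Applying B6's transfer function to that IN value gives OUT[B6] (row B6 above).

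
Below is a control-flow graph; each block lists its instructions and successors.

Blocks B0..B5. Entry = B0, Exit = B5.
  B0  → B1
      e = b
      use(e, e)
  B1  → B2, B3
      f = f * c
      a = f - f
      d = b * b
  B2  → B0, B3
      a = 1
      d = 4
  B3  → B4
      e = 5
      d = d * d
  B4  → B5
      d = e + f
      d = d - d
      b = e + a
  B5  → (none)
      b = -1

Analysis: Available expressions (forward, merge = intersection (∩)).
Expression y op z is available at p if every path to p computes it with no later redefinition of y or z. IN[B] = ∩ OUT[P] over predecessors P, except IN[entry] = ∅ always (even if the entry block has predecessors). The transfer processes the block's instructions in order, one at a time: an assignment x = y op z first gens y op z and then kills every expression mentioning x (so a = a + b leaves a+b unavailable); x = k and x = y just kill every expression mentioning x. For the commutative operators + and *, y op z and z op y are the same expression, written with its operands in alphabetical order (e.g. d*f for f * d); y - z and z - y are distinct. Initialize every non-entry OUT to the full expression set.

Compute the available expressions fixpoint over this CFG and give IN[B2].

Per-block solution:
  B0: | IN={} | OUT={}
  B1: | IN={} | OUT={b*b, f-f}
  B2: | IN={b*b, f-f} | OUT={b*b, f-f}
  B3: | IN={b*b, f-f} | OUT={b*b, f-f}
  B4: | IN={b*b, f-f} | OUT={a+e, e+f, f-f}
  B5: | IN={a+e, e+f, f-f} | OUT={a+e, e+f, f-f}

Merge at B2: IN[B2] = OUT[B1] = {b*b, f-f}

Answer: {b*b, f-f}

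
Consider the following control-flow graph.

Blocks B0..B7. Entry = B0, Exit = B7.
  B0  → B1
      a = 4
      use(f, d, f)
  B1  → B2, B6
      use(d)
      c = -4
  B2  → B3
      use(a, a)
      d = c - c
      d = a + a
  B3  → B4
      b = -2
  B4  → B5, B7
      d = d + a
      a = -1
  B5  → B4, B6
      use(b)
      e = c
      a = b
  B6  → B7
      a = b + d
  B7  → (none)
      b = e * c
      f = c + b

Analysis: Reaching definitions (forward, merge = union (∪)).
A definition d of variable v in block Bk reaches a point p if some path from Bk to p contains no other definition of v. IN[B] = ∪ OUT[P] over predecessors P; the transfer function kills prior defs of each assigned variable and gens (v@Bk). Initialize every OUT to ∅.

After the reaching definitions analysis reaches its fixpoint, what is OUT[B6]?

Answer: {a@B6, b@B3, c@B1, d@B4, e@B5}

Derivation:
Per-block solution:
  B0:   IN={}   OUT={a@B0}
  B1:   IN={a@B0}   OUT={a@B0, c@B1}
  B2:   IN={a@B0, c@B1}   OUT={a@B0, c@B1, d@B2}
  B3:   IN={a@B0, c@B1, d@B2}   OUT={a@B0, b@B3, c@B1, d@B2}
  B4:   IN={a@B0, a@B5, b@B3, c@B1, d@B2, d@B4, e@B5}   OUT={a@B4, b@B3, c@B1, d@B4, e@B5}
  B5:   IN={a@B4, b@B3, c@B1, d@B4, e@B5}   OUT={a@B5, b@B3, c@B1, d@B4, e@B5}
  B6:   IN={a@B0, a@B5, b@B3, c@B1, d@B4, e@B5}   OUT={a@B6, b@B3, c@B1, d@B4, e@B5}
  B7:   IN={a@B4, a@B6, b@B3, c@B1, d@B4, e@B5}   OUT={a@B4, a@B6, b@B7, c@B1, d@B4, e@B5, f@B7}

Merge at B6: IN[B6] = OUT[B1] ⊔ OUT[B5] = {a@B0, a@B5, b@B3, c@B1, d@B4, e@B5}
Applying B6's transfer function to that IN value gives OUT[B6] (row B6 above).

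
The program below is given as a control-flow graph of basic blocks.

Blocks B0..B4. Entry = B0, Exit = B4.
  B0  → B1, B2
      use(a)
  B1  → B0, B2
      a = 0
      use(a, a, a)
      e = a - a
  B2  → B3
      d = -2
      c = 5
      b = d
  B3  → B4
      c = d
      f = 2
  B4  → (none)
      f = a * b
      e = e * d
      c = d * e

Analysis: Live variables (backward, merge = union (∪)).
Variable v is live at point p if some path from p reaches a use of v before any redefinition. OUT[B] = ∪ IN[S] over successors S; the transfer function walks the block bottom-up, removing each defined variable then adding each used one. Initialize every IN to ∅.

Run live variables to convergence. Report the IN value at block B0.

Fixpoint table:
  B0:   IN={a, e}   OUT={a, e}
  B1:   IN={}   OUT={a, e}
  B2:   IN={a, e}   OUT={a, b, d, e}
  B3:   IN={a, b, d, e}   OUT={a, b, d, e}
  B4:   IN={a, b, d, e}   OUT={}

Merge at B0: OUT[B0] = IN[B1] ⊔ IN[B2] = {a, e}
Applying B0's transfer function to that OUT value gives IN[B0] (row B0 above).

Answer: {a, e}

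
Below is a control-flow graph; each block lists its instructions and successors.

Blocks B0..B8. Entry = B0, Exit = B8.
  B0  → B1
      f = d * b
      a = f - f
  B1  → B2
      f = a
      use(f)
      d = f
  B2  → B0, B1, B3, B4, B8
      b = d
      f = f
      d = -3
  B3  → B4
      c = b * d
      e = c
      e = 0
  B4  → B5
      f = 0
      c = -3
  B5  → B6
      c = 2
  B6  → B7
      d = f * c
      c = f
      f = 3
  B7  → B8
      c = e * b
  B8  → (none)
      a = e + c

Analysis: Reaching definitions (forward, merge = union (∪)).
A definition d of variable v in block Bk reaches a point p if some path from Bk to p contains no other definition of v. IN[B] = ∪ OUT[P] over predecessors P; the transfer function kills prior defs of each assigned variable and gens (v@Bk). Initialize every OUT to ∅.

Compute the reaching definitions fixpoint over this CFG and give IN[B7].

Answer: {a@B0, b@B2, c@B6, d@B6, e@B3, f@B6}

Trace:
Converged values:
  B0: | IN={a@B0, b@B2, d@B2, f@B2} | OUT={a@B0, b@B2, d@B2, f@B0}
  B1: | IN={a@B0, b@B2, d@B2, f@B0, f@B2} | OUT={a@B0, b@B2, d@B1, f@B1}
  B2: | IN={a@B0, b@B2, d@B1, f@B1} | OUT={a@B0, b@B2, d@B2, f@B2}
  B3: | IN={a@B0, b@B2, d@B2, f@B2} | OUT={a@B0, b@B2, c@B3, d@B2, e@B3, f@B2}
  B4: | IN={a@B0, b@B2, c@B3, d@B2, e@B3, f@B2} | OUT={a@B0, b@B2, c@B4, d@B2, e@B3, f@B4}
  B5: | IN={a@B0, b@B2, c@B4, d@B2, e@B3, f@B4} | OUT={a@B0, b@B2, c@B5, d@B2, e@B3, f@B4}
  B6: | IN={a@B0, b@B2, c@B5, d@B2, e@B3, f@B4} | OUT={a@B0, b@B2, c@B6, d@B6, e@B3, f@B6}
  B7: | IN={a@B0, b@B2, c@B6, d@B6, e@B3, f@B6} | OUT={a@B0, b@B2, c@B7, d@B6, e@B3, f@B6}
  B8: | IN={a@B0, b@B2, c@B7, d@B2, d@B6, e@B3, f@B2, f@B6} | OUT={a@B8, b@B2, c@B7, d@B2, d@B6, e@B3, f@B2, f@B6}

Merge at B7: IN[B7] = OUT[B6] = {a@B0, b@B2, c@B6, d@B6, e@B3, f@B6}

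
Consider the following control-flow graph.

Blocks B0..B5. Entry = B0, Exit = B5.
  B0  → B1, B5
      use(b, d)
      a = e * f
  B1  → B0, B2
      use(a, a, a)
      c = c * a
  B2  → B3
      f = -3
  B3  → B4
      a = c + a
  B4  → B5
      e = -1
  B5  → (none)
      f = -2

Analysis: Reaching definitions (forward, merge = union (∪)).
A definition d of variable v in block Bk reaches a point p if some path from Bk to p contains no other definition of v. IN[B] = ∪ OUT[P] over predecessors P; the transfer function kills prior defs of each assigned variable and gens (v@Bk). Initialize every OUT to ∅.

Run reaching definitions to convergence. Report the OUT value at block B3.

Per-block solution:
  B0:   IN={a@B0, c@B1}   OUT={a@B0, c@B1}
  B1:   IN={a@B0, c@B1}   OUT={a@B0, c@B1}
  B2:   IN={a@B0, c@B1}   OUT={a@B0, c@B1, f@B2}
  B3:   IN={a@B0, c@B1, f@B2}   OUT={a@B3, c@B1, f@B2}
  B4:   IN={a@B3, c@B1, f@B2}   OUT={a@B3, c@B1, e@B4, f@B2}
  B5:   IN={a@B0, a@B3, c@B1, e@B4, f@B2}   OUT={a@B0, a@B3, c@B1, e@B4, f@B5}

Merge at B3: IN[B3] = OUT[B2] = {a@B0, c@B1, f@B2}
Applying B3's transfer function to that IN value gives OUT[B3] (row B3 above).

Answer: {a@B3, c@B1, f@B2}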